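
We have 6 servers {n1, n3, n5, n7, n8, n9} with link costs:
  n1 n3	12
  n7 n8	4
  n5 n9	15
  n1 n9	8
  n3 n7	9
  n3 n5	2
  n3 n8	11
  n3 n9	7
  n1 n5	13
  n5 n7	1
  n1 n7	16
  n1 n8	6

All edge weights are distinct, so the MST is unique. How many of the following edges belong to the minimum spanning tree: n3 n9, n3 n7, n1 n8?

Kruskal: consider edges lightest-first.
n5 n7 (1): add — endpoints in different components.
n3 n5 (2): add — endpoints in different components.
n7 n8 (4): add — endpoints in different components.
n1 n8 (6): add — endpoints in different components.
n3 n9 (7): add — endpoints in different components.
MST edge set: {n5 n7, n3 n5, n7 n8, n1 n8, n3 n9}.
Of the listed edges, {n3 n9, n1 n8} are in the MST → 2.

2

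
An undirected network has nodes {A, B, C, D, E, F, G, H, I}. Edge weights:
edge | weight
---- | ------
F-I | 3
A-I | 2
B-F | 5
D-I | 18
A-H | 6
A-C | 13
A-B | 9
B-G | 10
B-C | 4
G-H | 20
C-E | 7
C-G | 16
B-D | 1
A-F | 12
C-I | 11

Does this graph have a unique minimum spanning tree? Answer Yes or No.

Kruskal's algorithm — process edges by increasing weight (ties by edge label):
B-D (1): add — endpoints in different components.
A-I (2): add — endpoints in different components.
F-I (3): add — endpoints in different components.
B-C (4): add — endpoints in different components.
B-F (5): add — endpoints in different components.
A-H (6): add — endpoints in different components.
C-E (7): add — endpoints in different components.
A-B (9): skip — A and B already connected.
B-G (10): add — endpoints in different components.
Every non-tree edge has weight strictly greater than the heaviest edge on the tree path between its endpoints, so the MST is unique.

Yes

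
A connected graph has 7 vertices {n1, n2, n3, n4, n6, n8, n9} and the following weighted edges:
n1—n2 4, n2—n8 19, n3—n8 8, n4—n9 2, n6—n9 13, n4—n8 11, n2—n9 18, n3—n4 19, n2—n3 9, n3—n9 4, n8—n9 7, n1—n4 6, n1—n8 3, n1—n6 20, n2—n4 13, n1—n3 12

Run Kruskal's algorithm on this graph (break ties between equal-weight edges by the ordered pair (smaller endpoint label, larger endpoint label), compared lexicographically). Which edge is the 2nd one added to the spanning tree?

n1-n8

Sort edges by weight, then run Kruskal:
n4—n9 (2): add — endpoints in different components.
n1—n8 (3): add — endpoints in different components.
n1—n2 (4): add — endpoints in different components.
n3—n9 (4): add — endpoints in different components.
n1—n4 (6): add — endpoints in different components.
n8—n9 (7): skip — n8 and n9 already connected.
n3—n8 (8): skip — n8 and n3 already connected.
n2—n3 (9): skip — n2 and n3 already connected.
n4—n8 (11): skip — n4 and n8 already connected.
n1—n3 (12): skip — n1 and n3 already connected.
n2—n4 (13): skip — n2 and n4 already connected.
n6—n9 (13): add — endpoints in different components.
The 2nd edge added is n1—n8.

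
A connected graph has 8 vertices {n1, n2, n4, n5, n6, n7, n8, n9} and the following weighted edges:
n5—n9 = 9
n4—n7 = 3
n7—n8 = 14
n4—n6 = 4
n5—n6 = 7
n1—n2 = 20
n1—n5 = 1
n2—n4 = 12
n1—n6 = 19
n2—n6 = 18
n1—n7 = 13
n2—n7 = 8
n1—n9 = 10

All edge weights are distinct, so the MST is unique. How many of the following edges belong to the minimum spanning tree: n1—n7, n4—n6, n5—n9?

Kruskal: consider edges lightest-first.
n1—n5 (1): add — endpoints in different components.
n4—n7 (3): add — endpoints in different components.
n4—n6 (4): add — endpoints in different components.
n5—n6 (7): add — endpoints in different components.
n2—n7 (8): add — endpoints in different components.
n5—n9 (9): add — endpoints in different components.
n1—n9 (10): skip — n9 and n1 already connected.
n2—n4 (12): skip — n4 and n2 already connected.
n1—n7 (13): skip — n1 and n7 already connected.
n7—n8 (14): add — endpoints in different components.
MST edge set: {n1—n5, n4—n7, n4—n6, n5—n6, n2—n7, n5—n9, n7—n8}.
Of the listed edges, {n4—n6, n5—n9} are in the MST → 2.

2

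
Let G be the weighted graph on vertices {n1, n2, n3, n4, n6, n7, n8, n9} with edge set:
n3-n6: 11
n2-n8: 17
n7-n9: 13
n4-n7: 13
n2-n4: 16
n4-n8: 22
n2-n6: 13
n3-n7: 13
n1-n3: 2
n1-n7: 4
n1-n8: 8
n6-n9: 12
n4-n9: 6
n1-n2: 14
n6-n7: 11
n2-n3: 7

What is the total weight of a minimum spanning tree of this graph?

50

Prim's algorithm from n7:
Step 1: cheapest edge leaving the tree is n1-n7 (4); add n1.
Step 2: cheapest edge leaving the tree is n1-n3 (2); add n3.
Step 3: cheapest edge leaving the tree is n2-n3 (7); add n2.
Step 4: cheapest edge leaving the tree is n1-n8 (8); add n8.
Step 5: cheapest edge leaving the tree is n3-n6 (11); add n6.
Step 6: cheapest edge leaving the tree is n6-n9 (12); add n9.
Step 7: cheapest edge leaving the tree is n4-n9 (6); add n4.
MST edges: n1-n7, n1-n3, n2-n3, n1-n8, n3-n6, n6-n9, n4-n9; total weight 4+2+7+8+11+12+6 = 50.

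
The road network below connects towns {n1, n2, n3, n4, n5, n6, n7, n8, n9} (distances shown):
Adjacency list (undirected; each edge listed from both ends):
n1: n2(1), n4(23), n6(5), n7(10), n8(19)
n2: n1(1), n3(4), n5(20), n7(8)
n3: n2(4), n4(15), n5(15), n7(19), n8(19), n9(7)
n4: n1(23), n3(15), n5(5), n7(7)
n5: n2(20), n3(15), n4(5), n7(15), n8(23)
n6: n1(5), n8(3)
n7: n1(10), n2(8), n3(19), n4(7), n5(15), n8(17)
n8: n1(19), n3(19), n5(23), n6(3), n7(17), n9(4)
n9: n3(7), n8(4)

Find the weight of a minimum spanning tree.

37

Sort edges by weight, then run Kruskal:
n1—n2 (1): add — endpoints in different components.
n6—n8 (3): add — endpoints in different components.
n2—n3 (4): add — endpoints in different components.
n8—n9 (4): add — endpoints in different components.
n1—n6 (5): add — endpoints in different components.
n4—n5 (5): add — endpoints in different components.
n3—n9 (7): skip — n3 and n9 already connected.
n4—n7 (7): add — endpoints in different components.
n2—n7 (8): add — endpoints in different components.
MST edges: n1—n2, n6—n8, n2—n3, n8—n9, n1—n6, n4—n5, n4—n7, n2—n7; total weight 1+3+4+4+5+5+7+8 = 37.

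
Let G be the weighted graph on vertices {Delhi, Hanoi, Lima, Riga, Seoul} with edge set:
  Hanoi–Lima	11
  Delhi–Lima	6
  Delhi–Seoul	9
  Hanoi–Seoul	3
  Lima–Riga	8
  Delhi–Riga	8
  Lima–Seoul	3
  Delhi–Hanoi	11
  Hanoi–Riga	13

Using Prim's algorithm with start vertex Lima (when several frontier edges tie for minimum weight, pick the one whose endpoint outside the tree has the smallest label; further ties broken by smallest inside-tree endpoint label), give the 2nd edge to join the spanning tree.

Hanoi-Seoul

Grow the tree from Lima using Prim:
Step 1: cheapest edge leaving the tree is Lima–Seoul (3); add Seoul.
Step 2: cheapest edge leaving the tree is Hanoi–Seoul (3); add Hanoi.
Step 3: cheapest edge leaving the tree is Delhi–Lima (6); add Delhi.
Step 4: cheapest edge leaving the tree is Delhi–Riga (8); add Riga.
The 2nd edge added is Hanoi–Seoul.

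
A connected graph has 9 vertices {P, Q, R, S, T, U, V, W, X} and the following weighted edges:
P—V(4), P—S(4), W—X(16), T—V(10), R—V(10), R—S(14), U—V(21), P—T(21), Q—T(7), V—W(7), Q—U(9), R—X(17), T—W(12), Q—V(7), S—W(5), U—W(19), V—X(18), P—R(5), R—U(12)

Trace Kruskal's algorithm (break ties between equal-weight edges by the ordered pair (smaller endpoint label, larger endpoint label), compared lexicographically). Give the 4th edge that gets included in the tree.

Kruskal's algorithm — process edges by increasing weight (ties by edge label):
P—S (4): add — endpoints in different components.
P—V (4): add — endpoints in different components.
P—R (5): add — endpoints in different components.
S—W (5): add — endpoints in different components.
Q—T (7): add — endpoints in different components.
Q—V (7): add — endpoints in different components.
V—W (7): skip — W and V already connected.
Q—U (9): add — endpoints in different components.
R—V (10): skip — R and V already connected.
T—V (10): skip — T and V already connected.
R—U (12): skip — R and U already connected.
T—W (12): skip — W and T already connected.
R—S (14): skip — R and S already connected.
W—X (16): add — endpoints in different components.
The 4th edge added is S—W.

S-W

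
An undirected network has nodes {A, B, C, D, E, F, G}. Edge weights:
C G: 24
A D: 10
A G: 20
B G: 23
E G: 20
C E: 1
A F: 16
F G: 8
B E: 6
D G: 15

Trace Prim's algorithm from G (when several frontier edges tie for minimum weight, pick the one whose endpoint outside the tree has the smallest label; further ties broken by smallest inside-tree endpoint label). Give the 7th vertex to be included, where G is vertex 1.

Prim's algorithm from G:
Step 1: cheapest edge leaving the tree is F G (8); add F.
Step 2: cheapest edge leaving the tree is D G (15); add D.
Step 3: cheapest edge leaving the tree is A D (10); add A.
Step 4: cheapest edge leaving the tree is E G (20); add E.
Step 5: cheapest edge leaving the tree is C E (1); add C.
Step 6: cheapest edge leaving the tree is B E (6); add B.
Vertex order: G, F, D, A, E, C, B. The 7th vertex is B.

B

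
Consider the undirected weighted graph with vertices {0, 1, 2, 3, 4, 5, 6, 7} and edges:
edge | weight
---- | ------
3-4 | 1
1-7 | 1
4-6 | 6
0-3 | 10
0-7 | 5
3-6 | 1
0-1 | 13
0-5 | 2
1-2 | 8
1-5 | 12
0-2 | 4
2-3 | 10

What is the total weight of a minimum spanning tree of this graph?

Grow the tree from 4 using Prim:
Step 1: cheapest edge leaving the tree is 3-4 (1); add 3.
Step 2: cheapest edge leaving the tree is 3-6 (1); add 6.
Step 3: cheapest edge leaving the tree is 0-3 (10); add 0.
Step 4: cheapest edge leaving the tree is 0-5 (2); add 5.
Step 5: cheapest edge leaving the tree is 0-2 (4); add 2.
Step 6: cheapest edge leaving the tree is 0-7 (5); add 7.
Step 7: cheapest edge leaving the tree is 1-7 (1); add 1.
MST edges: 3-4, 3-6, 0-3, 0-5, 0-2, 0-7, 1-7; total weight 1+1+10+2+4+5+1 = 24.

24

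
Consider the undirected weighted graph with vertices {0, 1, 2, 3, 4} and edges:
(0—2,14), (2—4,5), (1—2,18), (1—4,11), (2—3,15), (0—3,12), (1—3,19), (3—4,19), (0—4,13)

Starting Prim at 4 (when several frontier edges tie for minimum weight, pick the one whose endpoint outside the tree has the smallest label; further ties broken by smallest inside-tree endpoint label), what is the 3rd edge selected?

Grow the tree from 4 using Prim:
Step 1: cheapest edge leaving the tree is 2—4 (5); add 2.
Step 2: cheapest edge leaving the tree is 1—4 (11); add 1.
Step 3: cheapest edge leaving the tree is 0—4 (13); add 0.
Step 4: cheapest edge leaving the tree is 0—3 (12); add 3.
The 3rd edge added is 0—4.

0-4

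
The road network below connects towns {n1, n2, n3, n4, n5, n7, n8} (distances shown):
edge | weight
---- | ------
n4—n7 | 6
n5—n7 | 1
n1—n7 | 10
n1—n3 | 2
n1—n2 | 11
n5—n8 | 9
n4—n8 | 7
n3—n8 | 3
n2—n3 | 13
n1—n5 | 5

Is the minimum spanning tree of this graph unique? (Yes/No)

Sort edges by weight, then run Kruskal:
n5—n7 (1): add — endpoints in different components.
n1—n3 (2): add — endpoints in different components.
n3—n8 (3): add — endpoints in different components.
n1—n5 (5): add — endpoints in different components.
n4—n7 (6): add — endpoints in different components.
n4—n8 (7): skip — n4 and n8 already connected.
n5—n8 (9): skip — n8 and n5 already connected.
n1—n7 (10): skip — n1 and n7 already connected.
n1—n2 (11): add — endpoints in different components.
Every non-tree edge has weight strictly greater than the heaviest edge on the tree path between its endpoints, so the MST is unique.

Yes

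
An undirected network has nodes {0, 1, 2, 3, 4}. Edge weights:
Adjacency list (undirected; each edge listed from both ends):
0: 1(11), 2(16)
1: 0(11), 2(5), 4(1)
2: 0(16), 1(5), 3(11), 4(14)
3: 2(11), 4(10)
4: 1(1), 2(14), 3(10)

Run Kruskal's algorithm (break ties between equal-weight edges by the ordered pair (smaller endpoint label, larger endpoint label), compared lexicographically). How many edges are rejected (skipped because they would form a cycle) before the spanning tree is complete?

0

Sort edges by weight, then run Kruskal:
1 4 (1): add. Components now {0} {1,4} {2} {3}
1 2 (5): add. Components now {0} {1,2,4} {3}
3 4 (10): add. Components now {0} {1,2,3,4}
0 1 (11): add. Components now {0,1,2,3,4}
Edges rejected before the tree was complete: 0.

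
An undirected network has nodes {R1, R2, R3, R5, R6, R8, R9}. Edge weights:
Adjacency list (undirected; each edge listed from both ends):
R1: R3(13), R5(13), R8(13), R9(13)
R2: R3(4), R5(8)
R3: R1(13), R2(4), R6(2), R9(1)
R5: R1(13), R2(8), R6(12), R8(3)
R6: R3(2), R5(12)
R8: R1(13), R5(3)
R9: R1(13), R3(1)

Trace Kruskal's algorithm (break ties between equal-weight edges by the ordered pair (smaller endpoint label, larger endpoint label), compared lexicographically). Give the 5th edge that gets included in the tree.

Sort edges by weight, then run Kruskal:
R3—R9 (1): add. Components now {R3,R9} {R1} {R5} {R8} {R2} {R6}
R3—R6 (2): add. Components now {R3,R6,R9} {R1} {R5} {R8} {R2}
R5—R8 (3): add. Components now {R3,R6,R9} {R1} {R5,R8} {R2}
R2—R3 (4): add. Components now {R2,R3,R6,R9} {R1} {R5,R8}
R2—R5 (8): add. Components now {R2,R3,R5,R6,R8,R9} {R1}
R5—R6 (12): skip — R5 and R6 already connected.
R1—R3 (13): add. Components now {R1,R2,R3,R5,R6,R8,R9}
The 5th edge added is R2—R5.

R2-R5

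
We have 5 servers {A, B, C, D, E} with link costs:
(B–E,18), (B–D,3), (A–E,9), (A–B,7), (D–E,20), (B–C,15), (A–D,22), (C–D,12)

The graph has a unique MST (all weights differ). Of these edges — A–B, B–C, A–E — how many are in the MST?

Kruskal: consider edges lightest-first.
B–D (3): add — endpoints in different components.
A–B (7): add — endpoints in different components.
A–E (9): add — endpoints in different components.
C–D (12): add — endpoints in different components.
MST edge set: {B–D, A–B, A–E, C–D}.
Of the listed edges, {A–B, A–E} are in the MST → 2.

2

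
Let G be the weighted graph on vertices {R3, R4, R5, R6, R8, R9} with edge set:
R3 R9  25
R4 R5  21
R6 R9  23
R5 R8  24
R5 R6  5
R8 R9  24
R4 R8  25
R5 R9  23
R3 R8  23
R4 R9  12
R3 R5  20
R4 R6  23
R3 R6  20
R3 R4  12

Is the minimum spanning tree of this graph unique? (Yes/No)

No

Kruskal's algorithm — process edges by increasing weight (ties by edge label):
R5 R6 (5): add — endpoints in different components.
R3 R4 (12): add — endpoints in different components.
R4 R9 (12): add — endpoints in different components.
R3 R5 (20): add — endpoints in different components.
R3 R6 (20): skip — R3 and R6 already connected.
R4 R5 (21): skip — R5 and R4 already connected.
R3 R8 (23): add — endpoints in different components.
Non-tree edge R3 R6 has weight 20, equal to the heaviest edge on its tree cycle — swapping gives another MST of the same weight. Not unique.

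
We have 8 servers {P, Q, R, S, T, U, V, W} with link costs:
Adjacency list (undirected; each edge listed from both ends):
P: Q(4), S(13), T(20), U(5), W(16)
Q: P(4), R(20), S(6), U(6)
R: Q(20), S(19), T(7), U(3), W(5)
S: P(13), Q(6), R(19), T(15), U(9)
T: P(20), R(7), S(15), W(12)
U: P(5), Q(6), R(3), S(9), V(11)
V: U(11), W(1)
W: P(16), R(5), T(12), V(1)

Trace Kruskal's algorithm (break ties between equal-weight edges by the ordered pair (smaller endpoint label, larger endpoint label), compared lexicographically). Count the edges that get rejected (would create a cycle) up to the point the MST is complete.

Kruskal's algorithm — process edges by increasing weight (ties by edge label):
V W (1): add — endpoints in different components.
R U (3): add — endpoints in different components.
P Q (4): add — endpoints in different components.
P U (5): add — endpoints in different components.
R W (5): add — endpoints in different components.
Q S (6): add — endpoints in different components.
Q U (6): skip — Q and U already connected.
R T (7): add — endpoints in different components.
Edges rejected before the tree was complete: 1.

1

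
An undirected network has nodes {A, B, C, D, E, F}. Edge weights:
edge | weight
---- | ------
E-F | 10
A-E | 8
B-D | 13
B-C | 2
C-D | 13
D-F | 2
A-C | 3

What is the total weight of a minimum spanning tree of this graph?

Prim, starting at B.
Step 1: frontier [B-C 2, B-D 13] → take B-C (2); add C.
Step 2: frontier [B-D 13, A-C 3, C-D 13] → take A-C (3); add A.
Step 3: frontier [A-E 8, B-D 13, C-D 13] → take A-E (8); add E.
Step 4: frontier [B-D 13, C-D 13, E-F 10] → take E-F (10); add F.
Step 5: frontier [B-D 13, C-D 13, D-F 2] → take D-F (2); add D.
MST edges: B-C, A-C, A-E, E-F, D-F; total weight 2+3+8+10+2 = 25.

25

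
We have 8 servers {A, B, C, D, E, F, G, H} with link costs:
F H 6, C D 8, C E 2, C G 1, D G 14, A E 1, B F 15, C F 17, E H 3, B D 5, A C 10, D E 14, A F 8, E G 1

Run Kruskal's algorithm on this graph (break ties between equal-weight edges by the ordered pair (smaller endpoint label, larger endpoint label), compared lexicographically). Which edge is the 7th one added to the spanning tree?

Sort edges by weight, then run Kruskal:
A E (1): add — endpoints in different components.
C G (1): add — endpoints in different components.
E G (1): add — endpoints in different components.
C E (2): skip — C and E already connected.
E H (3): add — endpoints in different components.
B D (5): add — endpoints in different components.
F H (6): add — endpoints in different components.
A F (8): skip — A and F already connected.
C D (8): add — endpoints in different components.
The 7th edge added is C D.

C-D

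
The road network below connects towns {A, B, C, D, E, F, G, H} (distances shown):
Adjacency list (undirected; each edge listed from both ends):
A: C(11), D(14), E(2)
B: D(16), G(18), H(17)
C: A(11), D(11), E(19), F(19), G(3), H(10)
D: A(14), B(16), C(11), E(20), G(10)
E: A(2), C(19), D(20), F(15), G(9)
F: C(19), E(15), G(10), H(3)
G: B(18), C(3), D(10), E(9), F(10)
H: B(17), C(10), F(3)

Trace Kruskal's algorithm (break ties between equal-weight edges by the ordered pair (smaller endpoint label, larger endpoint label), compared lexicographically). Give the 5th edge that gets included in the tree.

Kruskal: consider edges lightest-first.
A–E (2): add — endpoints in different components.
C–G (3): add — endpoints in different components.
F–H (3): add — endpoints in different components.
E–G (9): add — endpoints in different components.
C–H (10): add — endpoints in different components.
D–G (10): add — endpoints in different components.
F–G (10): skip — F and G already connected.
A–C (11): skip — A and C already connected.
C–D (11): skip — C and D already connected.
A–D (14): skip — A and D already connected.
E–F (15): skip — E and F already connected.
B–D (16): add — endpoints in different components.
The 5th edge added is C–H.

C-H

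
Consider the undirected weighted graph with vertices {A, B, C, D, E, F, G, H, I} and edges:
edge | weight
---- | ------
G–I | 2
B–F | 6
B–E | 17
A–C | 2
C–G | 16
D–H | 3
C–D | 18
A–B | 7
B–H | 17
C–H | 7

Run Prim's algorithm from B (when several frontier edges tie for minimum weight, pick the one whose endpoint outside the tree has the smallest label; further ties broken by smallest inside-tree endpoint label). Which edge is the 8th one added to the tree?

Prim, starting at B.
Step 1: cheapest edge leaving the tree is B–F (6); add F.
Step 2: cheapest edge leaving the tree is A–B (7); add A.
Step 3: cheapest edge leaving the tree is A–C (2); add C.
Step 4: cheapest edge leaving the tree is C–H (7); add H.
Step 5: cheapest edge leaving the tree is D–H (3); add D.
Step 6: cheapest edge leaving the tree is C–G (16); add G.
Step 7: cheapest edge leaving the tree is G–I (2); add I.
Step 8: cheapest edge leaving the tree is B–E (17); add E.
The 8th edge added is B–E.

B-E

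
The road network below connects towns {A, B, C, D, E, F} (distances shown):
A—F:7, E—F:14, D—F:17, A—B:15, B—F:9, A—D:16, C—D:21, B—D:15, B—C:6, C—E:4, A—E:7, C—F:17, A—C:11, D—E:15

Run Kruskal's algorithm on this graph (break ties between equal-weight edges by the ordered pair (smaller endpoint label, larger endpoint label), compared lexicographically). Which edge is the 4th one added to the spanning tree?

A-F

Sort edges by weight, then run Kruskal:
C—E (4): add. Components now {A} {B} {C,E} {D} {F}
B—C (6): add. Components now {A} {B,C,E} {D} {F}
A—E (7): add. Components now {A,B,C,E} {D} {F}
A—F (7): add. Components now {A,B,C,E,F} {D}
B—F (9): skip — B and F already connected.
A—C (11): skip — A and C already connected.
E—F (14): skip — E and F already connected.
A—B (15): skip — A and B already connected.
B—D (15): add. Components now {A,B,C,D,E,F}
The 4th edge added is A—F.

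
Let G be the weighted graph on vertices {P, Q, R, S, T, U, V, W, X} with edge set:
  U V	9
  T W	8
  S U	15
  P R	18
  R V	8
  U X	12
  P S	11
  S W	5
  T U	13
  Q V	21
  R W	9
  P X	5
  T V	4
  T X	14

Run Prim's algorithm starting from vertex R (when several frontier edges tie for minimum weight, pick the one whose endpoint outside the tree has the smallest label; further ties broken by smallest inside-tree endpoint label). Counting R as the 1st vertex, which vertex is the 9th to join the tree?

Q

Prim's algorithm from R:
Step 1: cheapest edge leaving the tree is R V (8); add V.
Step 2: cheapest edge leaving the tree is T V (4); add T.
Step 3: cheapest edge leaving the tree is T W (8); add W.
Step 4: cheapest edge leaving the tree is S W (5); add S.
Step 5: cheapest edge leaving the tree is U V (9); add U.
Step 6: cheapest edge leaving the tree is P S (11); add P.
Step 7: cheapest edge leaving the tree is P X (5); add X.
Step 8: cheapest edge leaving the tree is Q V (21); add Q.
Vertex order: R, V, T, W, S, U, P, X, Q. The 9th vertex is Q.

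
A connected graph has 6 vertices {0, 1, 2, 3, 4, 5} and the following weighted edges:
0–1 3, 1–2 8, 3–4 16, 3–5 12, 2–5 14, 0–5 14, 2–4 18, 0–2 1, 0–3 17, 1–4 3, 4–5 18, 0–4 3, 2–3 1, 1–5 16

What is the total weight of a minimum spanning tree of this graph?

Grow the tree from 4 using Prim:
Step 1: frontier [0–4 3, 1–4 3, 3–4 16, 2–4 18, 4–5 18] → take 0–4 (3); add 0.
Step 2: frontier [0–2 1, 0–1 3, 0–5 14, 0–3 17, 1–4 3, 3–4 16, 2–4 18, 4–5 18] → take 0–2 (1); add 2.
Step 3: frontier [0–1 3, 0–5 14, 0–3 17, 2–3 1, 1–2 8, 2–5 14, 1–4 3, 3–4 16, 4–5 18] → take 2–3 (1); add 3.
Step 4: frontier [0–1 3, 0–5 14, 1–2 8, 2–5 14, 3–5 12, 1–4 3, 4–5 18] → take 0–1 (3); add 1.
Step 5: frontier [0–5 14, 1–5 16, 2–5 14, 3–5 12, 4–5 18] → take 3–5 (12); add 5.
MST edges: 0–4, 0–2, 2–3, 0–1, 3–5; total weight 3+1+1+3+12 = 20.

20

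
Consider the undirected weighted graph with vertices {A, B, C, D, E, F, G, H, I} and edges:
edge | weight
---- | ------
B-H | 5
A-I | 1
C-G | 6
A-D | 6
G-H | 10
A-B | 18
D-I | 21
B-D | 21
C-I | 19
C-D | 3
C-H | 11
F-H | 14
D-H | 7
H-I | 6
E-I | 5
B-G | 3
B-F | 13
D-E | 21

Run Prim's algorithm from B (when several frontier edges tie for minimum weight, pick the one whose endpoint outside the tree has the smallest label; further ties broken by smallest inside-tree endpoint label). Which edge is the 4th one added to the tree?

C-D

Grow the tree from B using Prim:
Step 1: cheapest edge leaving the tree is B-G (3); add G.
Step 2: cheapest edge leaving the tree is B-H (5); add H.
Step 3: cheapest edge leaving the tree is C-G (6); add C.
Step 4: cheapest edge leaving the tree is C-D (3); add D.
Step 5: cheapest edge leaving the tree is A-D (6); add A.
Step 6: cheapest edge leaving the tree is A-I (1); add I.
Step 7: cheapest edge leaving the tree is E-I (5); add E.
Step 8: cheapest edge leaving the tree is B-F (13); add F.
The 4th edge added is C-D.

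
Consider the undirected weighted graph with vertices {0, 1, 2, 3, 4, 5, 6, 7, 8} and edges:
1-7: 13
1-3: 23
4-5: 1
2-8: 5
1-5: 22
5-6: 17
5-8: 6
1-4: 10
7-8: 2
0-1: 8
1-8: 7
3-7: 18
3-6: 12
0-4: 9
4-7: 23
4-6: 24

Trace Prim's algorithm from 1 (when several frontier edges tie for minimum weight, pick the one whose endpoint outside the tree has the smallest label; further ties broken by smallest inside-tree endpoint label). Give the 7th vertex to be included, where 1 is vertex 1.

Grow the tree from 1 using Prim:
Step 1: cheapest edge leaving the tree is 1-8 (7); add 8.
Step 2: cheapest edge leaving the tree is 7-8 (2); add 7.
Step 3: cheapest edge leaving the tree is 2-8 (5); add 2.
Step 4: cheapest edge leaving the tree is 5-8 (6); add 5.
Step 5: cheapest edge leaving the tree is 4-5 (1); add 4.
Step 6: cheapest edge leaving the tree is 0-1 (8); add 0.
Step 7: cheapest edge leaving the tree is 5-6 (17); add 6.
Step 8: cheapest edge leaving the tree is 3-6 (12); add 3.
Vertex order: 1, 8, 7, 2, 5, 4, 0, 6, 3. The 7th vertex is 0.

0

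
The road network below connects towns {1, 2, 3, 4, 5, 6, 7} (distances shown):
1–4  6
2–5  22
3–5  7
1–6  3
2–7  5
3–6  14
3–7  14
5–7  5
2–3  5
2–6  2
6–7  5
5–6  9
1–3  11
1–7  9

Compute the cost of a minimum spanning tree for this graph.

Prim, starting at 2.
Step 1: cheapest edge leaving the tree is 2–6 (2); add 6.
Step 2: cheapest edge leaving the tree is 1–6 (3); add 1.
Step 3: cheapest edge leaving the tree is 2–3 (5); add 3.
Step 4: cheapest edge leaving the tree is 2–7 (5); add 7.
Step 5: cheapest edge leaving the tree is 5–7 (5); add 5.
Step 6: cheapest edge leaving the tree is 1–4 (6); add 4.
MST edges: 2–6, 1–6, 2–3, 2–7, 5–7, 1–4; total weight 2+3+5+5+5+6 = 26.

26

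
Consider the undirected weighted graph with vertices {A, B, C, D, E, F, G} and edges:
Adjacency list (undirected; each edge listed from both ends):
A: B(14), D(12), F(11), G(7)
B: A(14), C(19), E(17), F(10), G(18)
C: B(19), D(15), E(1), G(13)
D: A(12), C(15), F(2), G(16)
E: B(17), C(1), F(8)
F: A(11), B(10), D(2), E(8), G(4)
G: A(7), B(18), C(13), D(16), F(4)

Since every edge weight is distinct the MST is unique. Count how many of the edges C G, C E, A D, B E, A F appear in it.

1

Kruskal: consider edges lightest-first.
C E (1): add — endpoints in different components.
D F (2): add — endpoints in different components.
F G (4): add — endpoints in different components.
A G (7): add — endpoints in different components.
E F (8): add — endpoints in different components.
B F (10): add — endpoints in different components.
MST edge set: {C E, D F, F G, A G, E F, B F}.
Of the listed edges, {C E} are in the MST → 1.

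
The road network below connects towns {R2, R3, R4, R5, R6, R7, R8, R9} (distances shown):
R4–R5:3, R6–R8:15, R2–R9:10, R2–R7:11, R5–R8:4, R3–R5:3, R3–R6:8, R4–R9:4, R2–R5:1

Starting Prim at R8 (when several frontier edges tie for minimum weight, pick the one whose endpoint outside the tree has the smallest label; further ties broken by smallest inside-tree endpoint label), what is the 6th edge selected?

R3-R6

Grow the tree from R8 using Prim:
Step 1: frontier [R5–R8 4, R6–R8 15] → take R5–R8 (4); add R5.
Step 2: frontier [R2–R5 1, R3–R5 3, R4–R5 3, R6–R8 15] → take R2–R5 (1); add R2.
Step 3: frontier [R2–R9 10, R2–R7 11, R3–R5 3, R4–R5 3, R6–R8 15] → take R3–R5 (3); add R3.
Step 4: frontier [R2–R9 10, R2–R7 11, R3–R6 8, R4–R5 3, R6–R8 15] → take R4–R5 (3); add R4.
Step 5: frontier [R2–R9 10, R2–R7 11, R3–R6 8, R4–R9 4, R6–R8 15] → take R4–R9 (4); add R9.
Step 6: frontier [R2–R7 11, R3–R6 8, R6–R8 15] → take R3–R6 (8); add R6.
Step 7: frontier [R2–R7 11] → take R2–R7 (11); add R7.
The 6th edge added is R3–R6.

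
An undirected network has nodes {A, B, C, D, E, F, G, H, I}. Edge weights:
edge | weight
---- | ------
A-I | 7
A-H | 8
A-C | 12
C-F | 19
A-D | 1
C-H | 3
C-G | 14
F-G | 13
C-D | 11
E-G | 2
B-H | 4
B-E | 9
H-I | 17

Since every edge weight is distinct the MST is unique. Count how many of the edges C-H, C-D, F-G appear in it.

Kruskal: consider edges lightest-first.
A-D (1): add — endpoints in different components.
E-G (2): add — endpoints in different components.
C-H (3): add — endpoints in different components.
B-H (4): add — endpoints in different components.
A-I (7): add — endpoints in different components.
A-H (8): add — endpoints in different components.
B-E (9): add — endpoints in different components.
C-D (11): skip — C and D already connected.
A-C (12): skip — A and C already connected.
F-G (13): add — endpoints in different components.
MST edge set: {A-D, E-G, C-H, B-H, A-I, A-H, B-E, F-G}.
Of the listed edges, {C-H, F-G} are in the MST → 2.

2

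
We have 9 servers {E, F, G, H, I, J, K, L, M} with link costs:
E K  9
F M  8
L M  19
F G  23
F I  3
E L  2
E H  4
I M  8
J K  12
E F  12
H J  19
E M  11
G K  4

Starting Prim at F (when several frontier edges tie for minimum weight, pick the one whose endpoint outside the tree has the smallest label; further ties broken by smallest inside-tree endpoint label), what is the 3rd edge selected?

Grow the tree from F using Prim:
Step 1: cheapest edge leaving the tree is F I (3); add I.
Step 2: cheapest edge leaving the tree is F M (8); add M.
Step 3: cheapest edge leaving the tree is E M (11); add E.
Step 4: cheapest edge leaving the tree is E L (2); add L.
Step 5: cheapest edge leaving the tree is E H (4); add H.
Step 6: cheapest edge leaving the tree is E K (9); add K.
Step 7: cheapest edge leaving the tree is G K (4); add G.
Step 8: cheapest edge leaving the tree is J K (12); add J.
The 3rd edge added is E M.

E-M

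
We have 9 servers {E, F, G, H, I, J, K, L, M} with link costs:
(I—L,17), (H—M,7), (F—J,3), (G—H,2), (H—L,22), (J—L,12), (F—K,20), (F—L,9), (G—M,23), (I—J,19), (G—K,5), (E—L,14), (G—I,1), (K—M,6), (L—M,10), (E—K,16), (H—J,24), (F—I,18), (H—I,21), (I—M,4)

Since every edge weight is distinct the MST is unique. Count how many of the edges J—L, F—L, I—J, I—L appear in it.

Kruskal: consider edges lightest-first.
G—I (1): add — endpoints in different components.
G—H (2): add — endpoints in different components.
F—J (3): add — endpoints in different components.
I—M (4): add — endpoints in different components.
G—K (5): add — endpoints in different components.
K—M (6): skip — K and M already connected.
H—M (7): skip — H and M already connected.
F—L (9): add — endpoints in different components.
L—M (10): add — endpoints in different components.
J—L (12): skip — J and L already connected.
E—L (14): add — endpoints in different components.
MST edge set: {G—I, G—H, F—J, I—M, G—K, F—L, L—M, E—L}.
Of the listed edges, {F—L} are in the MST → 1.

1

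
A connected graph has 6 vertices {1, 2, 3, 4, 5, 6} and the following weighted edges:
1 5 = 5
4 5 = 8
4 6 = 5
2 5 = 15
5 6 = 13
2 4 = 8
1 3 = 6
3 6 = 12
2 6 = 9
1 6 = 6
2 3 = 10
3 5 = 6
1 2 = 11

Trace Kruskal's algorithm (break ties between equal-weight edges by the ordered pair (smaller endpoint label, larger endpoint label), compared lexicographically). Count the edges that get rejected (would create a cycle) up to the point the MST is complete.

Sort edges by weight, then run Kruskal:
1 5 (5): add. Components now {1,5} {2} {3} {4} {6}
4 6 (5): add. Components now {1,5} {2} {3} {4,6}
1 3 (6): add. Components now {1,3,5} {2} {4,6}
1 6 (6): add. Components now {1,3,4,5,6} {2}
3 5 (6): skip — 3 and 5 already connected.
2 4 (8): add. Components now {1,2,3,4,5,6}
Edges rejected before the tree was complete: 1.

1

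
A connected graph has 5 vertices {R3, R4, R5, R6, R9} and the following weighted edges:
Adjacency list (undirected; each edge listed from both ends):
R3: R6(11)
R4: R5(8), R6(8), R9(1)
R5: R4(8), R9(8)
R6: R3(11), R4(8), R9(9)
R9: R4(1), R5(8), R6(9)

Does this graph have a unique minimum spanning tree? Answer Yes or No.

No

Kruskal: consider edges lightest-first.
R4–R9 (1): add — endpoints in different components.
R4–R5 (8): add — endpoints in different components.
R4–R6 (8): add — endpoints in different components.
R5–R9 (8): skip — R5 and R9 already connected.
R6–R9 (9): skip — R9 and R6 already connected.
R3–R6 (11): add — endpoints in different components.
Non-tree edge R5–R9 has weight 8, equal to the heaviest edge on its tree cycle — swapping gives another MST of the same weight. Not unique.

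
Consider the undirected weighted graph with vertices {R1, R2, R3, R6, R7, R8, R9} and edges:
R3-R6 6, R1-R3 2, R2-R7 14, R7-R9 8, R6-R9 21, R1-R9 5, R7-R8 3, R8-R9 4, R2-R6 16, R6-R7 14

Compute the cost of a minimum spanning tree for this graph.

Grow the tree from R7 using Prim:
Step 1: cheapest edge leaving the tree is R7-R8 (3); add R8.
Step 2: cheapest edge leaving the tree is R8-R9 (4); add R9.
Step 3: cheapest edge leaving the tree is R1-R9 (5); add R1.
Step 4: cheapest edge leaving the tree is R1-R3 (2); add R3.
Step 5: cheapest edge leaving the tree is R3-R6 (6); add R6.
Step 6: cheapest edge leaving the tree is R2-R7 (14); add R2.
MST edges: R7-R8, R8-R9, R1-R9, R1-R3, R3-R6, R2-R7; total weight 3+4+5+2+6+14 = 34.

34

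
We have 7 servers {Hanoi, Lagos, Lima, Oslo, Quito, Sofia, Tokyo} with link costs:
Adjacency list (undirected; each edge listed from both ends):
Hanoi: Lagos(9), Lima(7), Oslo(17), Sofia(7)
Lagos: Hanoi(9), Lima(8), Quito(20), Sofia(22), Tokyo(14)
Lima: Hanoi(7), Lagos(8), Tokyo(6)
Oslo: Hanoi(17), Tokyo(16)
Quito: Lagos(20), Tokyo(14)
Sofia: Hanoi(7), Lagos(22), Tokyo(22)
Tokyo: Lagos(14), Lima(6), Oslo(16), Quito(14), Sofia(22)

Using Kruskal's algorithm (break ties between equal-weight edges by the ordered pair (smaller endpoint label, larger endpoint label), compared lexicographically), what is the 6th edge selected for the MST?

Oslo-Tokyo

Kruskal: consider edges lightest-first.
Lima-Tokyo (6): add. Components now {Lima,Tokyo} {Lagos} {Quito} {Hanoi} {Oslo} {Sofia}
Hanoi-Lima (7): add. Components now {Hanoi,Lima,Tokyo} {Lagos} {Quito} {Oslo} {Sofia}
Hanoi-Sofia (7): add. Components now {Hanoi,Lima,Sofia,Tokyo} {Lagos} {Quito} {Oslo}
Lagos-Lima (8): add. Components now {Hanoi,Lagos,Lima,Sofia,Tokyo} {Quito} {Oslo}
Hanoi-Lagos (9): skip — Lagos and Hanoi already connected.
Lagos-Tokyo (14): skip — Tokyo and Lagos already connected.
Quito-Tokyo (14): add. Components now {Hanoi,Lagos,Lima,Quito,Sofia,Tokyo} {Oslo}
Oslo-Tokyo (16): add. Components now {Hanoi,Lagos,Lima,Oslo,Quito,Sofia,Tokyo}
The 6th edge added is Oslo-Tokyo.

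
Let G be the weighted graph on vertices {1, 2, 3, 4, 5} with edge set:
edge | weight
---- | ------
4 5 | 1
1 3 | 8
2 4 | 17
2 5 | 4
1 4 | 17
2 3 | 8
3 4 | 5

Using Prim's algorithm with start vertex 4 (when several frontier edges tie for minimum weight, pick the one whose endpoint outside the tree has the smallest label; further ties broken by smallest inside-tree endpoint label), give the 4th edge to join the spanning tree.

Prim, starting at 4.
Step 1: cheapest edge leaving the tree is 4 5 (1); add 5.
Step 2: cheapest edge leaving the tree is 2 5 (4); add 2.
Step 3: cheapest edge leaving the tree is 3 4 (5); add 3.
Step 4: cheapest edge leaving the tree is 1 3 (8); add 1.
The 4th edge added is 1 3.

1-3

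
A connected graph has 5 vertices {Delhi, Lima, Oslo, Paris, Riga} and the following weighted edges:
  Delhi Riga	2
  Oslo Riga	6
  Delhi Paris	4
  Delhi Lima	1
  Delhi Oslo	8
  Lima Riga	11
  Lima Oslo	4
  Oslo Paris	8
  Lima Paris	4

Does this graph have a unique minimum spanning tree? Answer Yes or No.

Kruskal: consider edges lightest-first.
Delhi Lima (1): add. Components now {Paris} {Riga} {Delhi,Lima} {Oslo}
Delhi Riga (2): add. Components now {Paris} {Delhi,Lima,Riga} {Oslo}
Delhi Paris (4): add. Components now {Delhi,Lima,Paris,Riga} {Oslo}
Lima Oslo (4): add. Components now {Delhi,Lima,Oslo,Paris,Riga}
Non-tree edge Lima Paris has weight 4, equal to the heaviest edge on its tree cycle — swapping gives another MST of the same weight. Not unique.

No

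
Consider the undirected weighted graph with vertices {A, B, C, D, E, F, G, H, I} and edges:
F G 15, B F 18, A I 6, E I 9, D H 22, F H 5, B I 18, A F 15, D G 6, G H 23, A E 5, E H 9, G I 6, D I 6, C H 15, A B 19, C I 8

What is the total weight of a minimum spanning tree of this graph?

Kruskal's algorithm — process edges by increasing weight (ties by edge label):
A E (5): add — endpoints in different components.
F H (5): add — endpoints in different components.
A I (6): add — endpoints in different components.
D G (6): add — endpoints in different components.
D I (6): add — endpoints in different components.
G I (6): skip — G and I already connected.
C I (8): add — endpoints in different components.
E H (9): add — endpoints in different components.
E I (9): skip — E and I already connected.
A F (15): skip — A and F already connected.
C H (15): skip — C and H already connected.
F G (15): skip — F and G already connected.
B F (18): add — endpoints in different components.
MST edges: A E, F H, A I, D G, D I, C I, E H, B F; total weight 5+5+6+6+6+8+9+18 = 63.

63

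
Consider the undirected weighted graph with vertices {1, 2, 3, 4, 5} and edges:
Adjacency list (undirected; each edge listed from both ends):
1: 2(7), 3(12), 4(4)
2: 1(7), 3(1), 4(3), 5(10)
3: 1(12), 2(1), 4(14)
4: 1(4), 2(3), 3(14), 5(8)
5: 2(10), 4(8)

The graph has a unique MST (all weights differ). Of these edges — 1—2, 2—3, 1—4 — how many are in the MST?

2

Kruskal: consider edges lightest-first.
2—3 (1): add. Components now {1} {2,3} {4} {5}
2—4 (3): add. Components now {1} {2,3,4} {5}
1—4 (4): add. Components now {1,2,3,4} {5}
1—2 (7): skip — 1 and 2 already connected.
4—5 (8): add. Components now {1,2,3,4,5}
MST edge set: {2—3, 2—4, 1—4, 4—5}.
Of the listed edges, {2—3, 1—4} are in the MST → 2.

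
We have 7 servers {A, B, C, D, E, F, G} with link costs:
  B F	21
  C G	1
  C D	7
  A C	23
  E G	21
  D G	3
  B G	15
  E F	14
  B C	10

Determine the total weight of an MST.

Kruskal: consider edges lightest-first.
C G (1): add — endpoints in different components.
D G (3): add — endpoints in different components.
C D (7): skip — C and D already connected.
B C (10): add — endpoints in different components.
E F (14): add — endpoints in different components.
B G (15): skip — B and G already connected.
B F (21): add — endpoints in different components.
E G (21): skip — E and G already connected.
A C (23): add — endpoints in different components.
MST edges: C G, D G, B C, E F, B F, A C; total weight 1+3+10+14+21+23 = 72.

72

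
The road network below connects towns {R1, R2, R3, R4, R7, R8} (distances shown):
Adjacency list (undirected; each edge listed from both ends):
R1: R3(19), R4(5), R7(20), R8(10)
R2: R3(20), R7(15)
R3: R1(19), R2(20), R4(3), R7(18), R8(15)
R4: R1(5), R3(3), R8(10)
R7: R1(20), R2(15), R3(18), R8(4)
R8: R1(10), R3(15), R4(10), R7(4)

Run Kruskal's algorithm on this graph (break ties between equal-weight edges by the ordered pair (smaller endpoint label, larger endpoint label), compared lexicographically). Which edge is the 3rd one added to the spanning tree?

Kruskal's algorithm — process edges by increasing weight (ties by edge label):
R3–R4 (3): add. Components now {R3,R4} {R8} {R2} {R7} {R1}
R7–R8 (4): add. Components now {R3,R4} {R7,R8} {R2} {R1}
R1–R4 (5): add. Components now {R1,R3,R4} {R7,R8} {R2}
R1–R8 (10): add. Components now {R1,R3,R4,R7,R8} {R2}
R4–R8 (10): skip — R8 and R4 already connected.
R2–R7 (15): add. Components now {R1,R2,R3,R4,R7,R8}
The 3rd edge added is R1–R4.

R1-R4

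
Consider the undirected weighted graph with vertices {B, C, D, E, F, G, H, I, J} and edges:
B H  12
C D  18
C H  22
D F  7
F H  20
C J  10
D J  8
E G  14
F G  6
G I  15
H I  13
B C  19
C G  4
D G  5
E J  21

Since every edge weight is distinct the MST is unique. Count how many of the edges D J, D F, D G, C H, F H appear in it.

Sort edges by weight, then run Kruskal:
C G (4): add — endpoints in different components.
D G (5): add — endpoints in different components.
F G (6): add — endpoints in different components.
D F (7): skip — D and F already connected.
D J (8): add — endpoints in different components.
C J (10): skip — C and J already connected.
B H (12): add — endpoints in different components.
H I (13): add — endpoints in different components.
E G (14): add — endpoints in different components.
G I (15): add — endpoints in different components.
MST edge set: {C G, D G, F G, D J, B H, H I, E G, G I}.
Of the listed edges, {D J, D G} are in the MST → 2.

2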